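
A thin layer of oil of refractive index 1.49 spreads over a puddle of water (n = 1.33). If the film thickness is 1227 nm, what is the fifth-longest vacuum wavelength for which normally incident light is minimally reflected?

731 nm

Top surface (1.0 → 1.49): reflection off a higher-index medium gives a half-wave phase shift.
Bottom surface (1.49 → 1.33): reflection off a lower-index medium gives no phase shift.
The two reflections differ by half a wavelength.
So the condition for destructive reflection is 2 n t = m λ.
λ = 2 n t / m. The fifth-longest wavelength is m = 5: λ = 2 × 1.49 × 1227 / 5.00 = 731 nm.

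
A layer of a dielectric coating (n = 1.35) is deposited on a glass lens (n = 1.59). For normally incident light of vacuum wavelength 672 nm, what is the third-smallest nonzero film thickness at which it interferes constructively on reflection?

747 nm

At the upper boundary (n = 1.0 to n = 1.35) the reflected ray undergoes a half-wave phase shift.
Ray reflecting at the bottom interface goes from n = 1.35 toward n = 1.59: a half-wave phase shift.
Zero or two π shifts → no net half-wave offset.
So the condition for constructive reflection is 2 n t = m λ.
The third-smallest nonzero thickness corresponds to m = 3: t = m λ / (2 n) = 3.00 × 672 / (2 × 1.35) = 747 nm.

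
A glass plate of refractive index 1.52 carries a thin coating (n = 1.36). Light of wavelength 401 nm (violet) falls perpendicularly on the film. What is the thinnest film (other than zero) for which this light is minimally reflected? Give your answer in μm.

0.0737 μm

Top surface (1.0 → 1.36): reflection off a higher-index medium gives a half-wave phase shift.
Ray reflecting at the bottom interface goes from n = 1.36 toward n = 1.52: a half-wave phase shift.
Zero or two π shifts → no net half-wave offset.
With no net inversion, destructive interference in reflection requires 2 n t = (m + ½) λ.
Minimum at m = 0: t = λ / (4 n) = 401 / (4 × 1.36) = 73.7 nm.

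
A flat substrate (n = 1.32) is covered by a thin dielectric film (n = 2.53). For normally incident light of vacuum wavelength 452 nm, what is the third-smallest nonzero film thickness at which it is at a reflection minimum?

Ray reflecting at the top interface goes from n = 1.0 toward n = 2.53: a half-wave phase shift.
At the lower boundary (n = 2.53 to n = 1.32) the reflected ray undergoes no phase shift.
Exactly one π shift → a net half-wave offset.
For weak reflection here: 2 n t = m λ.
The third-smallest nonzero thickness corresponds to m = 3: t = m λ / (2 n) = 3.00 × 452 / (2 × 2.53) = 268 nm.

268 nm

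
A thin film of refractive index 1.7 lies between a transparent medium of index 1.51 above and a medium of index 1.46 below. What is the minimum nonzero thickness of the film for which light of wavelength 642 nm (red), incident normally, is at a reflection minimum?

189 nm

At the upper boundary (n = 1.51 to n = 1.7) the reflected ray undergoes a half-wave phase shift.
Ray reflecting at the bottom interface goes from n = 1.7 toward n = 1.46: no phase shift.
Net: one phase inversion between the two reflected rays.
For minimum reflection here: 2 n t = m λ.
Minimum nonzero at m = 1: t = λ / (2 n) = 642 / (2 × 1.7) = 189 nm.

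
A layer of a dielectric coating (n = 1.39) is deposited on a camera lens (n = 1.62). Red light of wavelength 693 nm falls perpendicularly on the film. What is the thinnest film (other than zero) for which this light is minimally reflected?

125 nm

Top surface (1.0 → 1.39): reflection off a higher-index medium gives a half-wave phase shift.
Bottom surface (1.39 → 1.62): reflection off a higher-index medium gives a half-wave phase shift.
The two reflections carry the same phase change, so no net offset.
With no net inversion, destructive interference in reflection requires 2 n t = (m + ½) λ.
Minimum at m = 0: t = λ / (4 n) = 693 / (4 × 1.39) = 125 nm.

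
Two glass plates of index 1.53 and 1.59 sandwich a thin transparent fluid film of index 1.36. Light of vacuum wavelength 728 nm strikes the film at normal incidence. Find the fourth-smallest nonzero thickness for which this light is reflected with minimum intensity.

Top surface (1.53 → 1.36): reflection off a lower-index medium gives no phase shift.
Bottom surface (1.36 → 1.59): reflection off a higher-index medium gives a half-wave phase shift.
The two reflections differ by half a wavelength.
With one net inversion, destructive interference in reflection requires 2 n t = m λ.
The fourth-smallest nonzero thickness corresponds to m = 4: t = m λ / (2 n) = 4.00 × 728 / (2 × 1.36) = 1071 nm.

1071 nm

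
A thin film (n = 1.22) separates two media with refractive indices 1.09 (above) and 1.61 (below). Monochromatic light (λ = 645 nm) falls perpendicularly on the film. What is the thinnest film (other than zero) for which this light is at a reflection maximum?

264 nm

Ray reflecting at the top interface goes from n = 1.09 toward n = 1.22: a half-wave phase shift.
Bottom surface (1.22 → 1.61): reflection off a higher-index medium gives a half-wave phase shift.
Net: no relative phase inversion (both shifts match).
For strong reflection here: 2 n t = m λ.
Minimum nonzero at m = 1: t = λ / (2 n) = 645 / (2 × 1.22) = 264 nm.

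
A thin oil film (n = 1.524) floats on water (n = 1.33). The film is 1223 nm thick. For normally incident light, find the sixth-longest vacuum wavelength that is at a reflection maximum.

678 nm

Ray reflecting at the top interface goes from n = 1.0 toward n = 1.524: a half-wave phase shift.
Bottom surface (1.524 → 1.33): reflection off a lower-index medium gives no phase shift.
The two reflections differ by half a wavelength.
So the condition for constructive reflection is 2 n t = (m + ½) λ.
λ = 2 n t / (m + ½). The sixth-longest wavelength is m = 5: λ = 2 × 1.524 × 1223 / 5.50 = 678 nm.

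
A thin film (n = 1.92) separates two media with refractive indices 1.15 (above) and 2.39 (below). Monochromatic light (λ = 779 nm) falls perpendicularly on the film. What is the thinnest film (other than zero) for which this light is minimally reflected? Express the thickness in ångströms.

1014 Å

At the upper boundary (n = 1.15 to n = 1.92) the reflected ray undergoes a half-wave phase shift.
At the lower boundary (n = 1.92 to n = 2.39) the reflected ray undergoes a half-wave phase shift.
The two reflections carry the same phase change, so no net offset.
For dark reflection here: 2 n t = (m + ½) λ.
Minimum at m = 0: t = λ / (4 n) = 779 / (4 × 1.92) = 101 nm.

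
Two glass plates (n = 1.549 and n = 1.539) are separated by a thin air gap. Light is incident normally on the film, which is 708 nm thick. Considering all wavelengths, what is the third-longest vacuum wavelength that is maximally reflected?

At the upper boundary (n = 1.549 to n = 1.0) the reflected ray undergoes no phase shift.
At the lower boundary (n = 1.0 to n = 1.539) the reflected ray undergoes a half-wave phase shift.
The two reflections differ by half a wavelength.
With one net inversion, constructive interference in reflection requires 2 n t = (m + ½) λ.
λ = 2 n t / (m + ½). The third-longest wavelength is m = 2: λ = 2 × 1.0 × 708 / 2.50 = 566 nm.

566 nm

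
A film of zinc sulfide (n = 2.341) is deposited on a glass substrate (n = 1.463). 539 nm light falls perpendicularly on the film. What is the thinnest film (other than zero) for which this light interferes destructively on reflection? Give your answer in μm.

At the upper boundary (n = 1.0 to n = 2.341) the reflected ray undergoes a half-wave phase shift.
At the lower boundary (n = 2.341 to n = 1.463) the reflected ray undergoes no phase shift.
Exactly one π shift → a net half-wave offset.
With one net inversion, destructive interference in reflection requires 2 n t = m λ.
Minimum nonzero at m = 1: t = λ / (2 n) = 539 / (2 × 2.341) = 115 nm.

0.115 μm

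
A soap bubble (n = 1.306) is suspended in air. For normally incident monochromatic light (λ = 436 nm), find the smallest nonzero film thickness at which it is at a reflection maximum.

Ray reflecting at the top interface goes from n = 1.0 toward n = 1.306: a half-wave phase shift.
At the lower boundary (n = 1.306 to n = 1.0) the reflected ray undergoes no phase shift.
Net: one phase inversion between the two reflected rays.
For bright reflection here: 2 n t = (m + ½) λ.
Minimum at m = 0: t = λ / (4 n) = 436 / (4 × 1.306) = 83.5 nm.

83.5 nm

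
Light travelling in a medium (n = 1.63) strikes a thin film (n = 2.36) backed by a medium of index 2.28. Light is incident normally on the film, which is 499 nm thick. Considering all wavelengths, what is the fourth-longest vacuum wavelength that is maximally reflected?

673 nm

Top surface (1.63 → 2.36): reflection off a higher-index medium gives a half-wave phase shift.
At the lower boundary (n = 2.36 to n = 2.28) the reflected ray undergoes no phase shift.
Net: one phase inversion between the two reflected rays.
So the condition for constructive reflection is 2 n t = (m + ½) λ.
λ = 2 n t / (m + ½). The fourth-longest wavelength is m = 3: λ = 2 × 2.36 × 499 / 3.50 = 673 nm.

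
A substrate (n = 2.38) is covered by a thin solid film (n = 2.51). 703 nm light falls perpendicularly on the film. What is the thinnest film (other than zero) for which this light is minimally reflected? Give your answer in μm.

0.140 μm

Ray reflecting at the top interface goes from n = 1.0 toward n = 2.51: a half-wave phase shift.
At the lower boundary (n = 2.51 to n = 2.38) the reflected ray undergoes no phase shift.
The two reflections differ by half a wavelength.
So the condition for destructive reflection is 2 n t = m λ.
Minimum nonzero at m = 1: t = λ / (2 n) = 703 / (2 × 2.51) = 140 nm.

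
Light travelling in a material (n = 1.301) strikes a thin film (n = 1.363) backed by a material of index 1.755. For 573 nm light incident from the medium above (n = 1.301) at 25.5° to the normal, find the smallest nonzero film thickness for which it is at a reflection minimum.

Ray reflecting at the top interface goes from n = 1.301 toward n = 1.363: a half-wave phase shift.
Ray reflecting at the bottom interface goes from n = 1.363 toward n = 1.755: a half-wave phase shift.
Net: no relative phase inversion (both shifts match).
With no net inversion, destructive interference in reflection requires 2 n t cos θ_r = (m + ½) λ.
Snell's law: 1.301 sin 25.5° = 1.363 sin θ_r → sin θ_r = 0.411, cos θ_r = 0.912.
Minimum at m = 0: t = λ / (4 n cos θ_r) = 573 / (4 × 1.363 × 0.912) = 115 nm.

115 nm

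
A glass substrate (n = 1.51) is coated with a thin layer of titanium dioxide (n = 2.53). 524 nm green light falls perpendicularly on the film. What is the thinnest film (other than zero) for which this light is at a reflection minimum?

Ray reflecting at the top interface goes from n = 1.0 toward n = 2.53: a half-wave phase shift.
Bottom surface (2.53 → 1.51): reflection off a lower-index medium gives no phase shift.
Net: one phase inversion between the two reflected rays.
With one net inversion, destructive interference in reflection requires 2 n t = m λ.
Minimum nonzero at m = 1: t = λ / (2 n) = 524 / (2 × 2.53) = 104 nm.

104 nm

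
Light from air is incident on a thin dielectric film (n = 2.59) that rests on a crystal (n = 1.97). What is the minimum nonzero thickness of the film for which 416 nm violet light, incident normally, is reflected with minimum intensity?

80.3 nm

At the upper boundary (n = 1.0 to n = 2.59) the reflected ray undergoes a half-wave phase shift.
Ray reflecting at the bottom interface goes from n = 2.59 toward n = 1.97: no phase shift.
The two reflections differ by half a wavelength.
So the condition for destructive reflection is 2 n t = m λ.
Minimum nonzero at m = 1: t = λ / (2 n) = 416 / (2 × 2.59) = 80.3 nm.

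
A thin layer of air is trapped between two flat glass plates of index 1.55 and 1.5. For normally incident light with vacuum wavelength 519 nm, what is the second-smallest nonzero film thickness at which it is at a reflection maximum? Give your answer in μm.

Ray reflecting at the top interface goes from n = 1.55 toward n = 1.0: no phase shift.
Ray reflecting at the bottom interface goes from n = 1.0 toward n = 1.5: a half-wave phase shift.
The two reflections differ by half a wavelength.
So the condition for constructive reflection is 2 n t = (m + ½) λ.
The second-smallest nonzero thickness corresponds to m = 1: t = (m + ½) λ / (2 n) = 1.50 × 519 / (2 × 1.0) = 389 nm.

0.389 μm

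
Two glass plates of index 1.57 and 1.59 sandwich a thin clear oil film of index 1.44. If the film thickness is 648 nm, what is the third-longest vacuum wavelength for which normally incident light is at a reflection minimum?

At the upper boundary (n = 1.57 to n = 1.44) the reflected ray undergoes no phase shift.
Bottom surface (1.44 → 1.59): reflection off a higher-index medium gives a half-wave phase shift.
The two reflections differ by half a wavelength.
With one net inversion, destructive interference in reflection requires 2 n t = m λ.
λ = 2 n t / m. The third-longest wavelength is m = 3: λ = 2 × 1.44 × 648 / 3.00 = 622 nm.

622 nm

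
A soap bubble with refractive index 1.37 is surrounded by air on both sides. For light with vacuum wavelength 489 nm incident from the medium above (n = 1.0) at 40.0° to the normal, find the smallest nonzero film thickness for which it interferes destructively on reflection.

202 nm

Top surface (1.0 → 1.37): reflection off a higher-index medium gives a half-wave phase shift.
Bottom surface (1.37 → 1.0): reflection off a lower-index medium gives no phase shift.
Exactly one π shift → a net half-wave offset.
So the condition for destructive reflection is 2 n t cos θ_r = m λ.
Snell's law: 1.0 sin 40.0° = 1.37 sin θ_r → sin θ_r = 0.469, cos θ_r = 0.883.
Minimum nonzero at m = 1: t = λ / (2 n cos θ_r) = 489 / (2 × 1.37 × 0.883) = 202 nm.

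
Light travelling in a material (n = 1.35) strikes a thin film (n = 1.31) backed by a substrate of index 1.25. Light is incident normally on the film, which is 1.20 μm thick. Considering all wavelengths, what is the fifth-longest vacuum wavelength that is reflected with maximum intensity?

Top surface (1.35 → 1.31): reflection off a lower-index medium gives no phase shift.
At the lower boundary (n = 1.31 to n = 1.25) the reflected ray undergoes no phase shift.
Net: no relative phase inversion (both shifts match).
With no net inversion, constructive interference in reflection requires 2 n t = m λ.
λ = 2 n t / m. The fifth-longest wavelength is m = 5: λ = 2 × 1.31 × 1200 / 5.00 = 629 nm.

629 nm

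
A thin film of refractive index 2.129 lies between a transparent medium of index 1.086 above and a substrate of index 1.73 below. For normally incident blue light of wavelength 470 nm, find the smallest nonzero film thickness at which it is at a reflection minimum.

110 nm

Top surface (1.086 → 2.129): reflection off a higher-index medium gives a half-wave phase shift.
At the lower boundary (n = 2.129 to n = 1.73) the reflected ray undergoes no phase shift.
Exactly one π shift → a net half-wave offset.
So the condition for destructive reflection is 2 n t = m λ.
Minimum nonzero at m = 1: t = λ / (2 n) = 470 / (2 × 2.129) = 110 nm.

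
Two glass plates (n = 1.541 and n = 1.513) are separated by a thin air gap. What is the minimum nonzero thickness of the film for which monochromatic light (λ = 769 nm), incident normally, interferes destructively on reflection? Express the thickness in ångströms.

3845 Å

At the upper boundary (n = 1.541 to n = 1.0) the reflected ray undergoes no phase shift.
Ray reflecting at the bottom interface goes from n = 1.0 toward n = 1.513: a half-wave phase shift.
Exactly one π shift → a net half-wave offset.
With one net inversion, destructive interference in reflection requires 2 n t = m λ.
Minimum nonzero at m = 1: t = λ / (2 n) = 769 / (2 × 1.0) = 385 nm.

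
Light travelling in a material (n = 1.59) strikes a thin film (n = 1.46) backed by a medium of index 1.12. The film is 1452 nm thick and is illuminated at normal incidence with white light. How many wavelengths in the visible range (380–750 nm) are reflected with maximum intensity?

At the upper boundary (n = 1.59 to n = 1.46) the reflected ray undergoes no phase shift.
Ray reflecting at the bottom interface goes from n = 1.46 toward n = 1.12: no phase shift.
Zero or two π shifts → no net half-wave offset.
With no net inversion, constructive interference in reflection requires 2 n t = m λ.
λ = 2 n t / m = 4240 / m nm.
m=5: 848 nm (IR); m=6: 707 nm (visible); m=7: 606 nm (visible); m=8: 530 nm (visible); m=9: 471 nm (visible); m=10: 424 nm (visible); m=11: 385 nm (visible); m=12: 353 nm (UV).

6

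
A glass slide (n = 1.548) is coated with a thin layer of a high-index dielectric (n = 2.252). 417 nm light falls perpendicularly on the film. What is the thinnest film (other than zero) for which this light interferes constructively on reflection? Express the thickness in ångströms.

463 Å

Ray reflecting at the top interface goes from n = 1.0 toward n = 2.252: a half-wave phase shift.
Bottom surface (2.252 → 1.548): reflection off a lower-index medium gives no phase shift.
Net: one phase inversion between the two reflected rays.
So the condition for constructive reflection is 2 n t = (m + ½) λ.
Minimum at m = 0: t = λ / (4 n) = 417 / (4 × 2.252) = 46.3 nm.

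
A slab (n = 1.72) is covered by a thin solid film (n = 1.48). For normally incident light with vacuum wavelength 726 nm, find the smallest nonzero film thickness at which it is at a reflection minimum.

123 nm

Top surface (1.0 → 1.48): reflection off a higher-index medium gives a half-wave phase shift.
Bottom surface (1.48 → 1.72): reflection off a higher-index medium gives a half-wave phase shift.
Net: no relative phase inversion (both shifts match).
With no net inversion, destructive interference in reflection requires 2 n t = (m + ½) λ.
Minimum at m = 0: t = λ / (4 n) = 726 / (4 × 1.48) = 123 nm.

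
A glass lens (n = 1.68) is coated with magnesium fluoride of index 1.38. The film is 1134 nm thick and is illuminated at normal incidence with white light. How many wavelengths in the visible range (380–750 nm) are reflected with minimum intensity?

4

At the upper boundary (n = 1.0 to n = 1.38) the reflected ray undergoes a half-wave phase shift.
Bottom surface (1.38 → 1.68): reflection off a higher-index medium gives a half-wave phase shift.
The two reflections carry the same phase change, so no net offset.
So the condition for destructive reflection is 2 n t = (m + ½) λ.
λ = 2 n t / (m + ½) = 3130 / (m + ½) nm.
m=3: 894 nm (IR); m=4: 696 nm (visible); m=5: 569 nm (visible); m=6: 482 nm (visible); m=7: 417 nm (visible); m=8: 368 nm (UV).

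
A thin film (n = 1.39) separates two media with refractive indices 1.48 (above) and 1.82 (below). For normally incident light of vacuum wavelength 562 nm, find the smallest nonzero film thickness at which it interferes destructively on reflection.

At the upper boundary (n = 1.48 to n = 1.39) the reflected ray undergoes no phase shift.
Ray reflecting at the bottom interface goes from n = 1.39 toward n = 1.82: a half-wave phase shift.
Exactly one π shift → a net half-wave offset.
For weak reflection here: 2 n t = m λ.
Minimum nonzero at m = 1: t = λ / (2 n) = 562 / (2 × 1.39) = 202 nm.

202 nm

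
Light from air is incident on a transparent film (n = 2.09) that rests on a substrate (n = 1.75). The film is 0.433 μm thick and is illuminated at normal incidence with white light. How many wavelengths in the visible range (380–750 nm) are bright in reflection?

3

Top surface (1.0 → 2.09): reflection off a higher-index medium gives a half-wave phase shift.
At the lower boundary (n = 2.09 to n = 1.75) the reflected ray undergoes no phase shift.
Net: one phase inversion between the two reflected rays.
So the condition for constructive reflection is 2 n t = (m + ½) λ.
λ = 2 n t / (m + ½) = 1810 / (m + ½) nm.
m=1: 1207 nm (IR); m=2: 724 nm (visible); m=3: 517 nm (visible); m=4: 402 nm (visible); m=5: 329 nm (UV).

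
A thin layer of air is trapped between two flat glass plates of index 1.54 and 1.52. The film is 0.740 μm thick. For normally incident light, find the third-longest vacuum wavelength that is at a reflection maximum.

Ray reflecting at the top interface goes from n = 1.54 toward n = 1.0: no phase shift.
At the lower boundary (n = 1.0 to n = 1.52) the reflected ray undergoes a half-wave phase shift.
Net: one phase inversion between the two reflected rays.
For bright reflection here: 2 n t = (m + ½) λ.
λ = 2 n t / (m + ½). The third-longest wavelength is m = 2: λ = 2 × 1.0 × 740 / 2.50 = 592 nm.

592 nm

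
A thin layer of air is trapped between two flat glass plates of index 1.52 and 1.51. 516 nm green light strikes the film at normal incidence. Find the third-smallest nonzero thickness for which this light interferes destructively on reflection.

774 nm

At the upper boundary (n = 1.52 to n = 1.0) the reflected ray undergoes no phase shift.
Bottom surface (1.0 → 1.51): reflection off a higher-index medium gives a half-wave phase shift.
The two reflections differ by half a wavelength.
With one net inversion, destructive interference in reflection requires 2 n t = m λ.
The third-smallest nonzero thickness corresponds to m = 3: t = m λ / (2 n) = 3.00 × 516 / (2 × 1.0) = 774 nm.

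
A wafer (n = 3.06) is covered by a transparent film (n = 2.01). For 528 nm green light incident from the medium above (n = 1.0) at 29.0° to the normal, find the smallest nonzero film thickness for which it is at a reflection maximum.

135 nm

At the upper boundary (n = 1.0 to n = 2.01) the reflected ray undergoes a half-wave phase shift.
Bottom surface (2.01 → 3.06): reflection off a higher-index medium gives a half-wave phase shift.
Net: no relative phase inversion (both shifts match).
For maximum reflection here: 2 n t cos θ_r = m λ.
Snell's law: 1.0 sin 29.0° = 2.01 sin θ_r → sin θ_r = 0.241, cos θ_r = 0.970.
Minimum nonzero at m = 1: t = λ / (2 n cos θ_r) = 528 / (2 × 2.01 × 0.970) = 135 nm.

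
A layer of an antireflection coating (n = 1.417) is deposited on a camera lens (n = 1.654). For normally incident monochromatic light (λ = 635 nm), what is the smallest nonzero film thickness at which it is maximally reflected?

Ray reflecting at the top interface goes from n = 1.0 toward n = 1.417: a half-wave phase shift.
Ray reflecting at the bottom interface goes from n = 1.417 toward n = 1.654: a half-wave phase shift.
The two reflections carry the same phase change, so no net offset.
With no net inversion, constructive interference in reflection requires 2 n t = m λ.
The smallest nonzero thickness corresponds to m = 1: t = m λ / (2 n) = 1.00 × 635 / (2 × 1.417) = 224 nm.

224 nm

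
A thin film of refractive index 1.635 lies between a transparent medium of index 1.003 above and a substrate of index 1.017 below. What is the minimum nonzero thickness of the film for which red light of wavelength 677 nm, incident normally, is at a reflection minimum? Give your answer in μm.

Ray reflecting at the top interface goes from n = 1.003 toward n = 1.635: a half-wave phase shift.
At the lower boundary (n = 1.635 to n = 1.017) the reflected ray undergoes no phase shift.
Net: one phase inversion between the two reflected rays.
So the condition for destructive reflection is 2 n t = m λ.
Minimum nonzero at m = 1: t = λ / (2 n) = 677 / (2 × 1.635) = 207 nm.

0.207 μm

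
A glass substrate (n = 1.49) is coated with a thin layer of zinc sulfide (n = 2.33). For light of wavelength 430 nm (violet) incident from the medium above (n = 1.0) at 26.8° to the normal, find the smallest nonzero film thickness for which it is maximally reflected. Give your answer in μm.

0.0470 μm

Ray reflecting at the top interface goes from n = 1.0 toward n = 2.33: a half-wave phase shift.
Bottom surface (2.33 → 1.49): reflection off a lower-index medium gives no phase shift.
Net: one phase inversion between the two reflected rays.
With one net inversion, constructive interference in reflection requires 2 n t cos θ_r = (m + ½) λ.
Snell's law: 1.0 sin 26.8° = 2.33 sin θ_r → sin θ_r = 0.194, cos θ_r = 0.981.
Minimum at m = 0: t = λ / (4 n cos θ_r) = 430 / (4 × 2.33 × 0.981) = 47.0 nm.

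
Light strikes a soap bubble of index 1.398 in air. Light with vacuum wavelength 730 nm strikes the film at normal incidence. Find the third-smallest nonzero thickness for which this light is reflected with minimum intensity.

Ray reflecting at the top interface goes from n = 1.0 toward n = 1.398: a half-wave phase shift.
Ray reflecting at the bottom interface goes from n = 1.398 toward n = 1.0: no phase shift.
The two reflections differ by half a wavelength.
So the condition for destructive reflection is 2 n t = m λ.
The third-smallest nonzero thickness corresponds to m = 3: t = m λ / (2 n) = 3.00 × 730 / (2 × 1.398) = 783 nm.

783 nm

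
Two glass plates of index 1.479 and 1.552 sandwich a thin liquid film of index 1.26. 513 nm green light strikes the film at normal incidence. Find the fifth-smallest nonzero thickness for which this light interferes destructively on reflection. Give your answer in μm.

Ray reflecting at the top interface goes from n = 1.479 toward n = 1.26: no phase shift.
At the lower boundary (n = 1.26 to n = 1.552) the reflected ray undergoes a half-wave phase shift.
Net: one phase inversion between the two reflected rays.
For weak reflection here: 2 n t = m λ.
The fifth-smallest nonzero thickness corresponds to m = 5: t = m λ / (2 n) = 5.00 × 513 / (2 × 1.26) = 1018 nm.

1.02 μm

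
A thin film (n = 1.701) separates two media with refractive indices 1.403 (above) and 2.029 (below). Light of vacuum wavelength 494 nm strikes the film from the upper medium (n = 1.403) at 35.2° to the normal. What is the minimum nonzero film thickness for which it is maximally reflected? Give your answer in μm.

Top surface (1.403 → 1.701): reflection off a higher-index medium gives a half-wave phase shift.
Ray reflecting at the bottom interface goes from n = 1.701 toward n = 2.029: a half-wave phase shift.
Zero or two π shifts → no net half-wave offset.
So the condition for constructive reflection is 2 n t cos θ_r = m λ.
Snell's law: 1.403 sin 35.2° = 1.701 sin θ_r → sin θ_r = 0.475, cos θ_r = 0.880.
Minimum nonzero at m = 1: t = λ / (2 n cos θ_r) = 494 / (2 × 1.701 × 0.880) = 165 nm.

0.165 μm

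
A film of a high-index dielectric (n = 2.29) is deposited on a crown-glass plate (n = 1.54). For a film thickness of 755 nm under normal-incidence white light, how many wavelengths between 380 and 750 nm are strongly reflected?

4

Ray reflecting at the top interface goes from n = 1.0 toward n = 2.29: a half-wave phase shift.
Bottom surface (2.29 → 1.54): reflection off a lower-index medium gives no phase shift.
The two reflections differ by half a wavelength.
For strong reflection here: 2 n t = (m + ½) λ.
λ = 2 n t / (m + ½) = 3458 / (m + ½) nm.
m=4: 768 nm (IR); m=5: 629 nm (visible); m=6: 532 nm (visible); m=7: 461 nm (visible); m=8: 407 nm (visible); m=9: 364 nm (UV).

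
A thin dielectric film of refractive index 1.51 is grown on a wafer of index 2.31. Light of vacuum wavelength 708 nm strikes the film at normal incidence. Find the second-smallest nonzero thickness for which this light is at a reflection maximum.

Top surface (1.0 → 1.51): reflection off a higher-index medium gives a half-wave phase shift.
Bottom surface (1.51 → 2.31): reflection off a higher-index medium gives a half-wave phase shift.
Zero or two π shifts → no net half-wave offset.
With no net inversion, constructive interference in reflection requires 2 n t = m λ.
The second-smallest nonzero thickness corresponds to m = 2: t = m λ / (2 n) = 2.00 × 708 / (2 × 1.51) = 469 nm.

469 nm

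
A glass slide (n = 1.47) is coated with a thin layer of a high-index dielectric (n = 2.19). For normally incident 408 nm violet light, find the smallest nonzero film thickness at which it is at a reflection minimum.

At the upper boundary (n = 1.0 to n = 2.19) the reflected ray undergoes a half-wave phase shift.
Ray reflecting at the bottom interface goes from n = 2.19 toward n = 1.47: no phase shift.
Net: one phase inversion between the two reflected rays.
With one net inversion, destructive interference in reflection requires 2 n t = m λ.
Minimum nonzero at m = 1: t = λ / (2 n) = 408 / (2 × 2.19) = 93.2 nm.

93.2 nm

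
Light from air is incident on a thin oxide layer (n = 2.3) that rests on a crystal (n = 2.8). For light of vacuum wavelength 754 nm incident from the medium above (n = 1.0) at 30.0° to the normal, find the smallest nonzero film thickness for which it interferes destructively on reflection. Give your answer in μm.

Ray reflecting at the top interface goes from n = 1.0 toward n = 2.3: a half-wave phase shift.
Bottom surface (2.3 → 2.8): reflection off a higher-index medium gives a half-wave phase shift.
The two reflections carry the same phase change, so no net offset.
So the condition for destructive reflection is 2 n t cos θ_r = (m + ½) λ.
Snell's law: 1.0 sin 30.0° = 2.3 sin θ_r → sin θ_r = 0.217, cos θ_r = 0.976.
Minimum at m = 0: t = λ / (4 n cos θ_r) = 754 / (4 × 2.3 × 0.976) = 84.0 nm.

0.0840 μm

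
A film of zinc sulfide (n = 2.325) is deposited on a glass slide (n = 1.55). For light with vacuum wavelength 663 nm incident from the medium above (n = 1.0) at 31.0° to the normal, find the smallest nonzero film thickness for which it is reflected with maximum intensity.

Top surface (1.0 → 2.325): reflection off a higher-index medium gives a half-wave phase shift.
Bottom surface (2.325 → 1.55): reflection off a lower-index medium gives no phase shift.
The two reflections differ by half a wavelength.
For strong reflection here: 2 n t cos θ_r = (m + ½) λ.
Snell's law: 1.0 sin 31.0° = 2.325 sin θ_r → sin θ_r = 0.222, cos θ_r = 0.975.
Minimum at m = 0: t = λ / (4 n cos θ_r) = 663 / (4 × 2.325 × 0.975) = 73.1 nm.

73.1 nm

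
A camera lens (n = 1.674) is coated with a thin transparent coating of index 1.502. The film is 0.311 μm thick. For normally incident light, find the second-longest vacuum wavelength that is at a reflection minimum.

623 nm

At the upper boundary (n = 1.0 to n = 1.502) the reflected ray undergoes a half-wave phase shift.
Ray reflecting at the bottom interface goes from n = 1.502 toward n = 1.674: a half-wave phase shift.
Zero or two π shifts → no net half-wave offset.
So the condition for destructive reflection is 2 n t = (m + ½) λ.
λ = 2 n t / (m + ½). The second-longest wavelength is m = 1: λ = 2 × 1.502 × 311 / 1.50 = 623 nm.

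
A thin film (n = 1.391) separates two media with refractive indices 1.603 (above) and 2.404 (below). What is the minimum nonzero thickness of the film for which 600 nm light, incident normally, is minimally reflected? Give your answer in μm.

Top surface (1.603 → 1.391): reflection off a lower-index medium gives no phase shift.
Bottom surface (1.391 → 2.404): reflection off a higher-index medium gives a half-wave phase shift.
The two reflections differ by half a wavelength.
For minimum reflection here: 2 n t = m λ.
Minimum nonzero at m = 1: t = λ / (2 n) = 600 / (2 × 1.391) = 216 nm.

0.216 μm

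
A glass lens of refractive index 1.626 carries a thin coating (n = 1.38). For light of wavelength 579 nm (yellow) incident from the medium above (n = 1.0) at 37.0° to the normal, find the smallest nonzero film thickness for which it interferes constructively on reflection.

233 nm

At the upper boundary (n = 1.0 to n = 1.38) the reflected ray undergoes a half-wave phase shift.
At the lower boundary (n = 1.38 to n = 1.626) the reflected ray undergoes a half-wave phase shift.
Zero or two π shifts → no net half-wave offset.
With no net inversion, constructive interference in reflection requires 2 n t cos θ_r = m λ.
Snell's law: 1.0 sin 37.0° = 1.38 sin θ_r → sin θ_r = 0.436, cos θ_r = 0.900.
Minimum nonzero at m = 1: t = λ / (2 n cos θ_r) = 579 / (2 × 1.38 × 0.900) = 233 nm.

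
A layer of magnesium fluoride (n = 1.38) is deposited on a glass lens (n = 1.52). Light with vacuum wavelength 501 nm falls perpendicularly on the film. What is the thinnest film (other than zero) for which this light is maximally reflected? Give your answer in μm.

0.182 μm

Top surface (1.0 → 1.38): reflection off a higher-index medium gives a half-wave phase shift.
At the lower boundary (n = 1.38 to n = 1.52) the reflected ray undergoes a half-wave phase shift.
Zero or two π shifts → no net half-wave offset.
For bright reflection here: 2 n t = m λ.
Minimum nonzero at m = 1: t = λ / (2 n) = 501 / (2 × 1.38) = 182 nm.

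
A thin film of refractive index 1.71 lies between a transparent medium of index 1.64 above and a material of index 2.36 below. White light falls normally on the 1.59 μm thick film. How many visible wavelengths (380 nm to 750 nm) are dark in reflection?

7

Ray reflecting at the top interface goes from n = 1.64 toward n = 1.71: a half-wave phase shift.
Bottom surface (1.71 → 2.36): reflection off a higher-index medium gives a half-wave phase shift.
The two reflections carry the same phase change, so no net offset.
For dark reflection here: 2 n t = (m + ½) λ.
λ = 2 n t / (m + ½) = 5438 / (m + ½) nm.
m=6: 837 nm (IR); m=7: 725 nm (visible); m=8: 640 nm (visible); m=9: 572 nm (visible); m=10: 518 nm (visible); m=11: 473 nm (visible); m=12: 435 nm (visible); m=13: 403 nm (visible); m=14: 375 nm (UV).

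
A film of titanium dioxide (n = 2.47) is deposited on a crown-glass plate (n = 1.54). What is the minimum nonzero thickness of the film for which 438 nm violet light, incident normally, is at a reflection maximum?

44.3 nm

At the upper boundary (n = 1.0 to n = 2.47) the reflected ray undergoes a half-wave phase shift.
Ray reflecting at the bottom interface goes from n = 2.47 toward n = 1.54: no phase shift.
The two reflections differ by half a wavelength.
So the condition for constructive reflection is 2 n t = (m + ½) λ.
Minimum at m = 0: t = λ / (4 n) = 438 / (4 × 2.47) = 44.3 nm.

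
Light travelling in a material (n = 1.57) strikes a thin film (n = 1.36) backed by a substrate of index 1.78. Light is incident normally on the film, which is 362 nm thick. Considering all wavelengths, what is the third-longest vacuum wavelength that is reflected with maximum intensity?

Ray reflecting at the top interface goes from n = 1.57 toward n = 1.36: no phase shift.
Bottom surface (1.36 → 1.78): reflection off a higher-index medium gives a half-wave phase shift.
Net: one phase inversion between the two reflected rays.
So the condition for constructive reflection is 2 n t = (m + ½) λ.
λ = 2 n t / (m + ½). The third-longest wavelength is m = 2: λ = 2 × 1.36 × 362 / 2.50 = 394 nm.

394 nm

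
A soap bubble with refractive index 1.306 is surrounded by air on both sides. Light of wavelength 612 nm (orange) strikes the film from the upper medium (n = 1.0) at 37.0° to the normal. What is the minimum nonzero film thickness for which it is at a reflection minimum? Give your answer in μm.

0.264 μm

Top surface (1.0 → 1.306): reflection off a higher-index medium gives a half-wave phase shift.
Ray reflecting at the bottom interface goes from n = 1.306 toward n = 1.0: no phase shift.
Exactly one π shift → a net half-wave offset.
For minimum reflection here: 2 n t cos θ_r = m λ.
Snell's law: 1.0 sin 37.0° = 1.306 sin θ_r → sin θ_r = 0.461, cos θ_r = 0.887.
Minimum nonzero at m = 1: t = λ / (2 n cos θ_r) = 612 / (2 × 1.306 × 0.887) = 264 nm.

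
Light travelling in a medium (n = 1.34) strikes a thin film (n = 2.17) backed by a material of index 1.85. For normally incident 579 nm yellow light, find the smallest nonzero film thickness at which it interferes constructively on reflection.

At the upper boundary (n = 1.34 to n = 2.17) the reflected ray undergoes a half-wave phase shift.
At the lower boundary (n = 2.17 to n = 1.85) the reflected ray undergoes no phase shift.
Exactly one π shift → a net half-wave offset.
For bright reflection here: 2 n t = (m + ½) λ.
Minimum at m = 0: t = λ / (4 n) = 579 / (4 × 2.17) = 66.7 nm.

66.7 nm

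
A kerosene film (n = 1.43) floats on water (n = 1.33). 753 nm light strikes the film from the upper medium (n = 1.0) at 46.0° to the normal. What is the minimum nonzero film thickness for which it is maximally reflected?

152 nm

Ray reflecting at the top interface goes from n = 1.0 toward n = 1.43: a half-wave phase shift.
At the lower boundary (n = 1.43 to n = 1.33) the reflected ray undergoes no phase shift.
The two reflections differ by half a wavelength.
With one net inversion, constructive interference in reflection requires 2 n t cos θ_r = (m + ½) λ.
Snell's law: 1.0 sin 46.0° = 1.43 sin θ_r → sin θ_r = 0.503, cos θ_r = 0.864.
Minimum at m = 0: t = λ / (4 n cos θ_r) = 753 / (4 × 1.43 × 0.864) = 152 nm.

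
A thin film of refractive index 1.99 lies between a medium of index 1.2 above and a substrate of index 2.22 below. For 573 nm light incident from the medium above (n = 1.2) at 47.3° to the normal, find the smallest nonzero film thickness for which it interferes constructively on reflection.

Ray reflecting at the top interface goes from n = 1.2 toward n = 1.99: a half-wave phase shift.
Bottom surface (1.99 → 2.22): reflection off a higher-index medium gives a half-wave phase shift.
Zero or two π shifts → no net half-wave offset.
For maximum reflection here: 2 n t cos θ_r = m λ.
Snell's law: 1.2 sin 47.3° = 1.99 sin θ_r → sin θ_r = 0.443, cos θ_r = 0.896.
Minimum nonzero at m = 1: t = λ / (2 n cos θ_r) = 573 / (2 × 1.99 × 0.896) = 161 nm.

161 nm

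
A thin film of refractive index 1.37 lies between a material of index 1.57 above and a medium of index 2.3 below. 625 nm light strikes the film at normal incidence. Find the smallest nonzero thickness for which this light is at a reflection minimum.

228 nm

Top surface (1.57 → 1.37): reflection off a lower-index medium gives no phase shift.
Bottom surface (1.37 → 2.3): reflection off a higher-index medium gives a half-wave phase shift.
Exactly one π shift → a net half-wave offset.
With one net inversion, destructive interference in reflection requires 2 n t = m λ.
The smallest nonzero thickness corresponds to m = 1: t = m λ / (2 n) = 1.00 × 625 / (2 × 1.37) = 228 nm.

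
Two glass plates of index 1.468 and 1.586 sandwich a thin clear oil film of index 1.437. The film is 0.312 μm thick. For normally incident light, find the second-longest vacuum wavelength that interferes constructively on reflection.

Top surface (1.468 → 1.437): reflection off a lower-index medium gives no phase shift.
Ray reflecting at the bottom interface goes from n = 1.437 toward n = 1.586: a half-wave phase shift.
Net: one phase inversion between the two reflected rays.
With one net inversion, constructive interference in reflection requires 2 n t = (m + ½) λ.
λ = 2 n t / (m + ½). The second-longest wavelength is m = 1: λ = 2 × 1.437 × 312 / 1.50 = 598 nm.

598 nm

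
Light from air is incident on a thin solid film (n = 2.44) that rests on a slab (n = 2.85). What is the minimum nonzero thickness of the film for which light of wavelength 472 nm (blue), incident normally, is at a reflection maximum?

Ray reflecting at the top interface goes from n = 1.0 toward n = 2.44: a half-wave phase shift.
Bottom surface (2.44 → 2.85): reflection off a higher-index medium gives a half-wave phase shift.
Net: no relative phase inversion (both shifts match).
For maximum reflection here: 2 n t = m λ.
Minimum nonzero at m = 1: t = λ / (2 n) = 472 / (2 × 2.44) = 96.7 nm.

96.7 nm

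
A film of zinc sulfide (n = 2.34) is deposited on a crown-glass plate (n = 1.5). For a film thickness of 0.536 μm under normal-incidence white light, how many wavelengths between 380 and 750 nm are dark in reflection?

Ray reflecting at the top interface goes from n = 1.0 toward n = 2.34: a half-wave phase shift.
Ray reflecting at the bottom interface goes from n = 2.34 toward n = 1.5: no phase shift.
Exactly one π shift → a net half-wave offset.
With one net inversion, destructive interference in reflection requires 2 n t = m λ.
λ = 2 n t / m = 2508 / m nm.
m=3: 836 nm (IR); m=4: 627 nm (visible); m=5: 502 nm (visible); m=6: 418 nm (visible); m=7: 358 nm (UV).

3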